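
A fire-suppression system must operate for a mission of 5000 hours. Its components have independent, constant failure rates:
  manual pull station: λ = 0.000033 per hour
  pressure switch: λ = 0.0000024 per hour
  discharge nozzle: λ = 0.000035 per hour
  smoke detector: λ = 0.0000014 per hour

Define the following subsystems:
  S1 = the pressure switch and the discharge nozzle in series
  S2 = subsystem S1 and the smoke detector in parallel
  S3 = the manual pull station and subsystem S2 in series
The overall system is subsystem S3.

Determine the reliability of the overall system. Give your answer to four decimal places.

R(manual pull station) = exp(−0.000033 × 5000) = 0.847894
R(pressure switch) = exp(−0.0000024 × 5000) = 0.988072
R(discharge nozzle) = exp(−0.000035 × 5000) = 0.839457
R(smoke detector) = exp(−0.0000014 × 5000) = 0.993024
Series (pressure switch and discharge nozzle): 0.988072 × 0.839457 = 0.829444
Parallel ([0.829444] and smoke detector): 1 − (1 − 0.829444)(1 − 0.993024) = 0.998810
Series (manual pull station and [0.998810]): 0.847894 × 0.998810 = 0.8469

0.8469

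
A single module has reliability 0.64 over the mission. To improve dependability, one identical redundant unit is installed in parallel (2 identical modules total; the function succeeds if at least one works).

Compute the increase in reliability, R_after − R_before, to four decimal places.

0.2304

R_before = 0.64
R_after = 1 − (1 − 0.64)^2 = 0.8704
ΔR = 0.8704 − 0.64 = 0.2304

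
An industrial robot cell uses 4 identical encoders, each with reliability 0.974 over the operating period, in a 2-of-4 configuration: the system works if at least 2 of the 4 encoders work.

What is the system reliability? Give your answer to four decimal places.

0.9999

R = Σ_{i=2}^{4} C(4,i) p^i (1−p)^{4−i} with p = 0.974
C(4,2)·0.974^2·0.026^2 = 0.003848
C(4,3)·0.974^3·0.026^1 = 0.096097
C(4,4)·0.974^4·0.026^0 = 0.899986
Sum = 0.9999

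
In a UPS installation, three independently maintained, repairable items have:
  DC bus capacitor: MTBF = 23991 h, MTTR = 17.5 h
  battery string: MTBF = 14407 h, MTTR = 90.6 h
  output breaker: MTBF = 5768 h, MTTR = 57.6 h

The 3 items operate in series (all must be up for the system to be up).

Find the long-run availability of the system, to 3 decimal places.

0.983

A(DC bus capacitor) = MTBF/(MTBF+MTTR) = 23991/(23991+17.5) = 0.999271
A(battery string) = MTBF/(MTBF+MTTR) = 14407/(14407+90.6) = 0.993751
A(output breaker) = MTBF/(MTBF+MTTR) = 5768/(5768+57.6) = 0.990113
Series availability: 0.999271 × 0.993751 × 0.990113 = 0.983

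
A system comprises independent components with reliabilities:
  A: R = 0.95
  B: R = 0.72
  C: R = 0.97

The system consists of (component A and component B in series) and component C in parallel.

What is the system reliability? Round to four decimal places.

Series (A and B): 0.950000 × 0.720000 = 0.684000
Parallel ([0.684000] and C): 1 − (1 − 0.684000)(1 − 0.970000) = 0.9905

0.9905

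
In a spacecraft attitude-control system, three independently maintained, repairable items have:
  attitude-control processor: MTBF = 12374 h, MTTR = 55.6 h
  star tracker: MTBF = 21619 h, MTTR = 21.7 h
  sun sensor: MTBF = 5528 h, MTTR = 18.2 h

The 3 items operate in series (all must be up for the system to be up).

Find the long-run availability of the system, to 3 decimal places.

0.991

A(attitude-control processor) = MTBF/(MTBF+MTTR) = 12374/(12374+55.6) = 0.995527
A(star tracker) = MTBF/(MTBF+MTTR) = 21619/(21619+21.7) = 0.998997
A(sun sensor) = MTBF/(MTBF+MTTR) = 5528/(5528+18.2) = 0.996718
Series availability: 0.995527 × 0.998997 × 0.996718 = 0.991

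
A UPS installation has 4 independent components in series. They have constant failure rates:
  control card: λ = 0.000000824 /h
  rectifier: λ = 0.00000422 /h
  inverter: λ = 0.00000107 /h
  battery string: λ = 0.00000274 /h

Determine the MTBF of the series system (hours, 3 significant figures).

113000

Series of exponential components: λ_sys = Σ λ_i
λ_sys = 0.000000824 + 0.00000422 + 0.00000107 + 0.00000274 = 8.8540e-06 /h
MTBF = 1 / λ_sys = 113000 h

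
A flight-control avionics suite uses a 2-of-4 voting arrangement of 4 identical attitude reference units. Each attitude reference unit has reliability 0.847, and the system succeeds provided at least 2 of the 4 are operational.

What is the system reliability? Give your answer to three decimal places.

R = Σ_{i=2}^{4} C(4,i) p^i (1−p)^{4−i} with p = 0.847
C(4,2)·0.847^2·0.153^2 = 0.10076
C(4,3)·0.847^3·0.153^1 = 0.37188
C(4,4)·0.847^4·0.153^0 = 0.51468
Sum = 0.987

0.987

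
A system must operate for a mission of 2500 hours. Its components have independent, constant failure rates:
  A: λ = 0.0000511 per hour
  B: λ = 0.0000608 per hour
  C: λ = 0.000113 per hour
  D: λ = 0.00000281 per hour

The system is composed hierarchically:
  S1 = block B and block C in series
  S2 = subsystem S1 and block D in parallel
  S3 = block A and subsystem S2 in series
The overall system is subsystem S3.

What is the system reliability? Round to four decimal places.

0.8779

R(A) = exp(−0.0000511 × 2500) = 0.880073
R(B) = exp(−0.0000608 × 2500) = 0.858988
R(C) = exp(−0.000113 × 2500) = 0.753897
R(D) = exp(−0.00000281 × 2500) = 0.993000
Series (B and C): 0.858988 × 0.753897 = 0.647588
Parallel ([0.647588] and D): 1 − (1 − 0.647588)(1 − 0.993000) = 0.997533
Series (A and [0.997533]): 0.880073 × 0.997533 = 0.8779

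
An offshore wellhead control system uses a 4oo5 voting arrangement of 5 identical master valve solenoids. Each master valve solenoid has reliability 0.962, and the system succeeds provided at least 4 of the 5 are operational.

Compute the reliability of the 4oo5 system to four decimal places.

0.9866

R = Σ_{i=4}^{5} C(5,i) p^i (1−p)^{5−i} with p = 0.962
C(5,4)·0.962^4·0.038^1 = 0.162725
C(5,5)·0.962^5·0.038^0 = 0.823902
Sum = 0.9866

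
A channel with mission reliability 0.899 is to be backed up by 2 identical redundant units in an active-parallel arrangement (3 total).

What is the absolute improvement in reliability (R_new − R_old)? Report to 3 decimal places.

0.100

R_before = 0.899
R_after = 1 − (1 − 0.899)^3 = 0.999
ΔR = 0.999 − 0.899 = 0.100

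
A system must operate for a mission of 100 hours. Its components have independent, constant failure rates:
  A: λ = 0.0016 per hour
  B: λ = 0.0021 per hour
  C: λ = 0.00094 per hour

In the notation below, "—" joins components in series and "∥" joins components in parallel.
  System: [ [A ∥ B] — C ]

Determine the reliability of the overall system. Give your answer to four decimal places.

R(A) = exp(−0.0016 × 100) = 0.852144
R(B) = exp(−0.0021 × 100) = 0.810584
R(C) = exp(−0.00094 × 100) = 0.910283
Parallel (A and B): 1 − (1 − 0.852144)(1 − 0.810584) = 0.971994
Series ([0.971994] and C): 0.971994 × 0.910283 = 0.8848

0.8848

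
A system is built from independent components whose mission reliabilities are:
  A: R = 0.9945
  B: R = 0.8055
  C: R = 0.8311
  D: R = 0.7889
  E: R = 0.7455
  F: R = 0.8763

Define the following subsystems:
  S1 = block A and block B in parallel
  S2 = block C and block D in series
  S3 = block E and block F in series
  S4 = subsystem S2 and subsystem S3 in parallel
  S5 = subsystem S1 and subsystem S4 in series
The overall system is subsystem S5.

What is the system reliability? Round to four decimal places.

Parallel (A and B): 1 − (1 − 0.994500)(1 − 0.805500) = 0.998930
Series (C and D): 0.831100 × 0.788900 = 0.655655
Series (E and F): 0.745500 × 0.876300 = 0.653282
Parallel ([0.655655] and [0.653282]): 1 − (1 − 0.655655)(1 − 0.653282) = 0.880609
Series ([0.998930] and [0.880609]): 0.998930 × 0.880609 = 0.8797

0.8797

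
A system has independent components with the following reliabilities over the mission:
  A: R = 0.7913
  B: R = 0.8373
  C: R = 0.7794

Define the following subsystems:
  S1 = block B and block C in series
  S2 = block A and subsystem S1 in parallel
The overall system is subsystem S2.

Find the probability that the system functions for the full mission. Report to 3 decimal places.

Series (B and C): 0.83730 × 0.77940 = 0.65259
Parallel (A and [0.65259]): 1 − (1 − 0.79130)(1 − 0.65259) = 0.927

0.927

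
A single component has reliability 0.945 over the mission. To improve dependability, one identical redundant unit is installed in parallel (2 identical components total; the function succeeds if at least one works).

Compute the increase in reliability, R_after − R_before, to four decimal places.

R_before = 0.945
R_after = 1 − (1 − 0.945)^2 = 0.9970
ΔR = 0.9970 − 0.945 = 0.0520

0.0520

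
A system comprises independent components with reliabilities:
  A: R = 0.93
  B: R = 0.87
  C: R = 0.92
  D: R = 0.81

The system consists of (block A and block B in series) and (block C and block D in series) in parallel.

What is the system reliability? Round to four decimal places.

0.9514

Series (A and B): 0.930000 × 0.870000 = 0.809100
Series (C and D): 0.920000 × 0.810000 = 0.745200
Parallel ([0.809100] and [0.745200]): 1 − (1 − 0.809100)(1 − 0.745200) = 0.9514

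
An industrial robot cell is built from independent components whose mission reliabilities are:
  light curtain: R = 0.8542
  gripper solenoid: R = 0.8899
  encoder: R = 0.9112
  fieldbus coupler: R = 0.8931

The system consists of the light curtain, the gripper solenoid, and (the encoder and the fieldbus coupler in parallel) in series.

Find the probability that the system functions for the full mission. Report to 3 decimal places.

Parallel (encoder and fieldbus coupler): 1 − (1 − 0.91120)(1 − 0.89310) = 0.99051
Series (light curtain, gripper solenoid, and [0.99051]): 0.85420 × 0.88990 × 0.99051 = 0.753

0.753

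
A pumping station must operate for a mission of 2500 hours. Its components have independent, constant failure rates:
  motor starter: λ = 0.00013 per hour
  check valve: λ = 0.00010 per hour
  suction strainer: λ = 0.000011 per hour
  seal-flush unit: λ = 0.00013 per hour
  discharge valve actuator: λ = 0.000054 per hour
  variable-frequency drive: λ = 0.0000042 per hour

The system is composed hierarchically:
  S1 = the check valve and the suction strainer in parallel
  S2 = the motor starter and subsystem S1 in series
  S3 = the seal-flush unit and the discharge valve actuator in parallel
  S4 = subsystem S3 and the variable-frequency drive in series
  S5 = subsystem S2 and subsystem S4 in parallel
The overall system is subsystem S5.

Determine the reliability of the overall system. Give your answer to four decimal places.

R(motor starter) = exp(−0.00013 × 2500) = 0.722527
R(check valve) = exp(−0.00010 × 2500) = 0.778801
R(suction strainer) = exp(−0.000011 × 2500) = 0.972875
R(seal-flush unit) = exp(−0.00013 × 2500) = 0.722527
R(discharge valve actuator) = exp(−0.000054 × 2500) = 0.873716
R(variable-frequency drive) = exp(−0.0000042 × 2500) = 0.989555
Parallel (check valve and suction strainer): 1 − (1 − 0.778801)(1 − 0.972875) = 0.994000
Series (motor starter and [0.994000]): 0.722527 × 0.994000 = 0.718192
Parallel (seal-flush unit and discharge valve actuator): 1 − (1 − 0.722527)(1 − 0.873716) = 0.964960
Series ([0.964960] and variable-frequency drive): 0.964960 × 0.989555 = 0.954881
Parallel ([0.718192] and [0.954881]): 1 − (1 − 0.718192)(1 − 0.954881) = 0.9873

0.9873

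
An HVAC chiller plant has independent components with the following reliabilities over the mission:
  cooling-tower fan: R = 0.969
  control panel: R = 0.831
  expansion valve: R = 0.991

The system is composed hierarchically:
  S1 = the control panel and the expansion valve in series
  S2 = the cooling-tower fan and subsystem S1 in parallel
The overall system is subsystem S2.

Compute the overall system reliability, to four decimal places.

0.9945

Series (control panel and expansion valve): 0.831000 × 0.991000 = 0.823521
Parallel (cooling-tower fan and [0.823521]): 1 − (1 − 0.969000)(1 − 0.823521) = 0.9945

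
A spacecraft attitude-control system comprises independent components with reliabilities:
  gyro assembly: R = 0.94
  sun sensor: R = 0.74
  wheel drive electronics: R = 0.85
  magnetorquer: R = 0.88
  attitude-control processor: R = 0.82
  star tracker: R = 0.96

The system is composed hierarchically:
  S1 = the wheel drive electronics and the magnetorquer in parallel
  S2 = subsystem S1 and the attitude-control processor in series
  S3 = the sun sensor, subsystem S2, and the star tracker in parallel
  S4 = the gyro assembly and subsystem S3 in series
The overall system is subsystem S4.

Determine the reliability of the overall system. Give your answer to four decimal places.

Parallel (wheel drive electronics and magnetorquer): 1 − (1 − 0.850000)(1 − 0.880000) = 0.982000
Series ([0.982000] and attitude-control processor): 0.982000 × 0.820000 = 0.805240
Parallel (sun sensor, [0.805240], and star tracker): 1 − (1 − 0.740000)(1 − 0.805240)(1 − 0.960000) = 0.997974
Series (gyro assembly and [0.997974]): 0.940000 × 0.997974 = 0.9381

0.9381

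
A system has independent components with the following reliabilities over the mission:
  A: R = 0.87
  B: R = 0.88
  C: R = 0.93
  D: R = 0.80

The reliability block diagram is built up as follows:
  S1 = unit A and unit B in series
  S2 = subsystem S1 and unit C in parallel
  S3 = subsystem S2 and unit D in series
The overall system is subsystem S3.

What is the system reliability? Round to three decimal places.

Series (A and B): 0.87000 × 0.88000 = 0.76560
Parallel ([0.76560] and C): 1 − (1 − 0.76560)(1 − 0.93000) = 0.98359
Series ([0.98359] and D): 0.98359 × 0.80000 = 0.787

0.787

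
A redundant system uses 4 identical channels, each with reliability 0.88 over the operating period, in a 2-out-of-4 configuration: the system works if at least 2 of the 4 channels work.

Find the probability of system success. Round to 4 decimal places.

R = Σ_{i=2}^{4} C(4,i) p^i (1−p)^{4−i} with p = 0.88
C(4,2)·0.88^2·0.12^2 = 0.066908
C(4,3)·0.88^3·0.12^1 = 0.327107
C(4,4)·0.88^4·0.12^0 = 0.599695
Sum = 0.9937

0.9937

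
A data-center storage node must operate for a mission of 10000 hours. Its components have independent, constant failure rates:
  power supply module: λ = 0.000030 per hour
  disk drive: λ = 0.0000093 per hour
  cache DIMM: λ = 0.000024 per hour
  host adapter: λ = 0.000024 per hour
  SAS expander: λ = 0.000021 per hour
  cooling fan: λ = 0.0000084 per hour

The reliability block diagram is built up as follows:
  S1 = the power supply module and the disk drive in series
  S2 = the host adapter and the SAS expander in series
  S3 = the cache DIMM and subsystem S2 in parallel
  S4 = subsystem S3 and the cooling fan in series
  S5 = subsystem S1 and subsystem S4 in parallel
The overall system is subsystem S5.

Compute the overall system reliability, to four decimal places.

R(power supply module) = exp(−0.000030 × 10000) = 0.740818
R(disk drive) = exp(−0.0000093 × 10000) = 0.911194
R(cache DIMM) = exp(−0.000024 × 10000) = 0.786628
R(host adapter) = exp(−0.000024 × 10000) = 0.786628
R(SAS expander) = exp(−0.000021 × 10000) = 0.810584
R(cooling fan) = exp(−0.0000084 × 10000) = 0.919431
Series (power supply module and disk drive): 0.740818 × 0.911194 = 0.675029
Series (host adapter and SAS expander): 0.786628 × 0.810584 = 0.637628
Parallel (cache DIMM and [0.637628]): 1 − (1 − 0.786628)(1 − 0.637628) = 0.922680
Series ([0.922680] and cooling fan): 0.922680 × 0.919431 = 0.848341
Parallel ([0.675029] and [0.848341]): 1 − (1 − 0.675029)(1 − 0.848341) = 0.9507

0.9507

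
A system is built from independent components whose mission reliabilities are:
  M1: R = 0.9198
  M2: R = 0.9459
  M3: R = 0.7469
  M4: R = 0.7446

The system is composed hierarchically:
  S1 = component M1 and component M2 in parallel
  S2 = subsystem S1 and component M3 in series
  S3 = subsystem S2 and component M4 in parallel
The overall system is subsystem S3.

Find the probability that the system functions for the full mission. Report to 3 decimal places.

0.935

Parallel (M1 and M2): 1 − (1 − 0.91980)(1 − 0.94590) = 0.99566
Series ([0.99566] and M3): 0.99566 × 0.74690 = 0.74366
Parallel ([0.74366] and M4): 1 − (1 − 0.74366)(1 − 0.74460) = 0.935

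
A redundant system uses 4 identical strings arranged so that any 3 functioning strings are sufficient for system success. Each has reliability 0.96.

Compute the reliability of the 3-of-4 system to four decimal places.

0.9909

R = Σ_{i=3}^{4} C(4,i) p^i (1−p)^{4−i} with p = 0.96
C(4,3)·0.96^3·0.04^1 = 0.141558
C(4,4)·0.96^4·0.04^0 = 0.849347
Sum = 0.9909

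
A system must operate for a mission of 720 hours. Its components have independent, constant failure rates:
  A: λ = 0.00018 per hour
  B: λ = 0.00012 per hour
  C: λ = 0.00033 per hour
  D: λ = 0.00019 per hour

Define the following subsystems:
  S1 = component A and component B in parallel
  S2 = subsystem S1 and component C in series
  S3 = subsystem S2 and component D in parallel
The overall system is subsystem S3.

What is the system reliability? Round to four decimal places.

R(A) = exp(−0.00018 × 720) = 0.878447
R(B) = exp(−0.00012 × 720) = 0.917227
R(C) = exp(−0.00033 × 720) = 0.788518
R(D) = exp(−0.00019 × 720) = 0.872145
Parallel (A and B): 1 − (1 − 0.878447)(1 − 0.917227) = 0.989939
Series ([0.989939] and C): 0.989939 × 0.788518 = 0.780585
Parallel ([0.780585] and D): 1 − (1 − 0.780585)(1 − 0.872145) = 0.9719

0.9719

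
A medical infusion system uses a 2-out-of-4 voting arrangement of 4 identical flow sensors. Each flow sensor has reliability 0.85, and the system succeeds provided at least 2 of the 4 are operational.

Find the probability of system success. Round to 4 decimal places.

0.9880

R = Σ_{i=2}^{4} C(4,i) p^i (1−p)^{4−i} with p = 0.85
C(4,2)·0.85^2·0.15^2 = 0.097538
C(4,3)·0.85^3·0.15^1 = 0.368475
C(4,4)·0.85^4·0.15^0 = 0.522006
Sum = 0.9880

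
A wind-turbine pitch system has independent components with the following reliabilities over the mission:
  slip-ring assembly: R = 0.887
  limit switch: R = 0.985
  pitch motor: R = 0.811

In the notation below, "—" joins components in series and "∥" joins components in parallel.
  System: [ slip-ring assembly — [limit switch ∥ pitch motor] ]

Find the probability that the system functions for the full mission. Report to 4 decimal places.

0.8845

Parallel (limit switch and pitch motor): 1 − (1 − 0.985000)(1 − 0.811000) = 0.997165
Series (slip-ring assembly and [0.997165]): 0.887000 × 0.997165 = 0.8845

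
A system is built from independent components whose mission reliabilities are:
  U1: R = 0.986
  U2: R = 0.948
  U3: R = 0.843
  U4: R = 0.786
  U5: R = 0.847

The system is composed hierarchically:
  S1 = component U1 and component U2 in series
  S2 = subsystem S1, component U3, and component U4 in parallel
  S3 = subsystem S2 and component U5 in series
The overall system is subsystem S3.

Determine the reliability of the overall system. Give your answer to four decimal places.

0.8451

Series (U1 and U2): 0.986000 × 0.948000 = 0.934728
Parallel ([0.934728], U3, and U4): 1 − (1 − 0.934728)(1 − 0.843000)(1 − 0.786000) = 0.997807
Series ([0.997807] and U5): 0.997807 × 0.847000 = 0.8451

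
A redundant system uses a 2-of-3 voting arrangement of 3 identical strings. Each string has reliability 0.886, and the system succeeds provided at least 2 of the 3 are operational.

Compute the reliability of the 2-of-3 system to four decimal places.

R = Σ_{i=2}^{3} C(3,i) p^i (1−p)^{3−i} with p = 0.886
C(3,2)·0.886^2·0.114^1 = 0.268469
C(3,3)·0.886^3·0.114^0 = 0.695506
Sum = 0.9640

0.9640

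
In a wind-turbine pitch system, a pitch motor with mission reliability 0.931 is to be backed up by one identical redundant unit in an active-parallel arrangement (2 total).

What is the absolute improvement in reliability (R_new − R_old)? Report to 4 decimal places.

R_before = 0.931
R_after = 1 − (1 − 0.931)^2 = 0.9952
ΔR = 0.9952 − 0.931 = 0.0642

0.0642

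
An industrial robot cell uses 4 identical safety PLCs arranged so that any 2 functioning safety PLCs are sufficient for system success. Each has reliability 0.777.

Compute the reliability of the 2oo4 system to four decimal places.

R = Σ_{i=2}^{4} C(4,i) p^i (1−p)^{4−i} with p = 0.777
C(4,2)·0.777^2·0.223^2 = 0.180137
C(4,3)·0.777^3·0.223^1 = 0.418435
C(4,4)·0.777^4·0.223^0 = 0.364489
Sum = 0.9631

0.9631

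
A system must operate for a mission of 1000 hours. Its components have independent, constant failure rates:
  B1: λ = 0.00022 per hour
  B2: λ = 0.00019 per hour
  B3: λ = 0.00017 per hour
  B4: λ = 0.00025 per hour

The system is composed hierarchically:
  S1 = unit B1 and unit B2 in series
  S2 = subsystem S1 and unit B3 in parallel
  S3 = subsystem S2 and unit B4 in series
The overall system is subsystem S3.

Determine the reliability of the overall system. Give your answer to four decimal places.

0.7378

R(B1) = exp(−0.00022 × 1000) = 0.802519
R(B2) = exp(−0.00019 × 1000) = 0.826959
R(B3) = exp(−0.00017 × 1000) = 0.843665
R(B4) = exp(−0.00025 × 1000) = 0.778801
Series (B1 and B2): 0.802519 × 0.826959 = 0.663650
Parallel ([0.663650] and B3): 1 − (1 − 0.663650)(1 − 0.843665) = 0.947417
Series ([0.947417] and B4): 0.947417 × 0.778801 = 0.7378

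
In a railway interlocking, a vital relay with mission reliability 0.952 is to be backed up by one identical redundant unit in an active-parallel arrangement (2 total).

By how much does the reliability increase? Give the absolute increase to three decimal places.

R_before = 0.952
R_after = 1 − (1 − 0.952)^2 = 0.998
ΔR = 0.998 − 0.952 = 0.046

0.046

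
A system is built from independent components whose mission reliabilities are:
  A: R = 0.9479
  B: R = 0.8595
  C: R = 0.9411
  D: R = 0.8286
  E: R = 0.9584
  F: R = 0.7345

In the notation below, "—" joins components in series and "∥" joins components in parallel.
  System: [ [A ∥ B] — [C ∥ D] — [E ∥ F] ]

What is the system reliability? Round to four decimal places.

0.9718

Parallel (A and B): 1 − (1 − 0.947900)(1 − 0.859500) = 0.992680
Parallel (C and D): 1 − (1 − 0.941100)(1 − 0.828600) = 0.989905
Parallel (E and F): 1 − (1 − 0.958400)(1 − 0.734500) = 0.988955
Series ([0.992680], [0.989905], and [0.988955]): 0.992680 × 0.989905 × 0.988955 = 0.9718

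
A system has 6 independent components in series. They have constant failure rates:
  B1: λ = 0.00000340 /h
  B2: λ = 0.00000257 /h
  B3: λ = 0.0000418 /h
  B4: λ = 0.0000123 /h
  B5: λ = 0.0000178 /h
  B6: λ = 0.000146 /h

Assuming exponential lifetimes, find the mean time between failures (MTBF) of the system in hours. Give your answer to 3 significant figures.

4470

Series of exponential components: λ_sys = Σ λ_i
λ_sys = 0.00000340 + 0.00000257 + 0.0000418 + 0.0000123 + 0.0000178 + 0.000146 = 2.2387e-04 /h
MTBF = 1 / λ_sys = 4470 h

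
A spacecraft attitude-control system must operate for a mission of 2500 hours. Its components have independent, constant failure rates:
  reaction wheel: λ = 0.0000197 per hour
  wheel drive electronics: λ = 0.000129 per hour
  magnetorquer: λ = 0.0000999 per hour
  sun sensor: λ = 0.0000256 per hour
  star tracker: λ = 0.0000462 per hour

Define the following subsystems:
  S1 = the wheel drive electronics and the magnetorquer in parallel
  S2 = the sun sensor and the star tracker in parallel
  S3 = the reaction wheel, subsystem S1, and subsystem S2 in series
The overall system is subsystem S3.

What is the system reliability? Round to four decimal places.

0.8879

R(reaction wheel) = exp(−0.0000197 × 2500) = 0.951943
R(wheel drive electronics) = exp(−0.000129 × 2500) = 0.724336
R(magnetorquer) = exp(−0.0000999 × 2500) = 0.778996
R(sun sensor) = exp(−0.0000256 × 2500) = 0.938005
R(star tracker) = exp(−0.0000462 × 2500) = 0.890921
Parallel (wheel drive electronics and magnetorquer): 1 − (1 − 0.724336)(1 − 0.778996) = 0.939077
Parallel (sun sensor and star tracker): 1 − (1 − 0.938005)(1 − 0.890921) = 0.993238
Series (reaction wheel, [0.939077], and [0.993238]): 0.951943 × 0.939077 × 0.993238 = 0.8879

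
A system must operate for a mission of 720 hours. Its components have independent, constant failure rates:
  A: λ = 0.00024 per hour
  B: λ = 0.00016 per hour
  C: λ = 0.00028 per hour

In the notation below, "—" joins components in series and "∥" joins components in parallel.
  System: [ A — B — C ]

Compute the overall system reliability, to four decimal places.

0.6129

R(A) = exp(−0.00024 × 720) = 0.841306
R(B) = exp(−0.00016 × 720) = 0.891188
R(C) = exp(−0.00028 × 720) = 0.817422
Series (A, B, and C): 0.841306 × 0.891188 × 0.817422 = 0.6129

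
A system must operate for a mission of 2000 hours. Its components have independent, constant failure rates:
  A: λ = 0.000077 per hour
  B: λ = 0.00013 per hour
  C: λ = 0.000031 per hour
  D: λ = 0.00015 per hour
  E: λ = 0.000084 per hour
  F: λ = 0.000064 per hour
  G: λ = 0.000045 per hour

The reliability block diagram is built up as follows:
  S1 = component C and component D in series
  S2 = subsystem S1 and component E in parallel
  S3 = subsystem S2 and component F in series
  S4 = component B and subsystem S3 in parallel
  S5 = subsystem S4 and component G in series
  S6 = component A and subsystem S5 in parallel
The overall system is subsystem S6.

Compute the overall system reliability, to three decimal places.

0.983

R(A) = exp(−0.000077 × 2000) = 0.85727
R(B) = exp(−0.00013 × 2000) = 0.77105
R(C) = exp(−0.000031 × 2000) = 0.93988
R(D) = exp(−0.00015 × 2000) = 0.74082
R(E) = exp(−0.000084 × 2000) = 0.84535
R(F) = exp(−0.000064 × 2000) = 0.87985
R(G) = exp(−0.000045 × 2000) = 0.91393
Series (C and D): 0.93988 × 0.74082 = 0.69628
Parallel ([0.69628] and E): 1 − (1 − 0.69628)(1 − 0.84535) = 0.95303
Series ([0.95303] and F): 0.95303 × 0.87985 = 0.83852
Parallel (B and [0.83852]): 1 − (1 − 0.77105)(1 − 0.83852) = 0.96303
Series ([0.96303] and G): 0.96303 × 0.91393 = 0.88014
Parallel (A and [0.88014]): 1 − (1 − 0.85727)(1 − 0.88014) = 0.983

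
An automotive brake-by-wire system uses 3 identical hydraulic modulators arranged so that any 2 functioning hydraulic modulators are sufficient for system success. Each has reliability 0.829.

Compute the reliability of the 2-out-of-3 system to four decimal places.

0.9223

R = Σ_{i=2}^{3} C(3,i) p^i (1−p)^{3−i} with p = 0.829
C(3,2)·0.829^2·0.171^1 = 0.352555
C(3,3)·0.829^3·0.171^0 = 0.569723
Sum = 0.9223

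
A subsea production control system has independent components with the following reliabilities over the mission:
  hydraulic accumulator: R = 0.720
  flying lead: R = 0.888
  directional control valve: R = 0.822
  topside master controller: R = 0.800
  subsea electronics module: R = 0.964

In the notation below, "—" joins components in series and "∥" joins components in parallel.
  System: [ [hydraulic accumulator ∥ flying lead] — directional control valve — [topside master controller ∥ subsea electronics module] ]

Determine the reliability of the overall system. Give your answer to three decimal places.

Parallel (hydraulic accumulator and flying lead): 1 − (1 − 0.72000)(1 − 0.88800) = 0.96864
Parallel (topside master controller and subsea electronics module): 1 − (1 − 0.80000)(1 − 0.96400) = 0.99280
Series ([0.96864], directional control valve, and [0.99280]): 0.96864 × 0.82200 × 0.99280 = 0.790

0.790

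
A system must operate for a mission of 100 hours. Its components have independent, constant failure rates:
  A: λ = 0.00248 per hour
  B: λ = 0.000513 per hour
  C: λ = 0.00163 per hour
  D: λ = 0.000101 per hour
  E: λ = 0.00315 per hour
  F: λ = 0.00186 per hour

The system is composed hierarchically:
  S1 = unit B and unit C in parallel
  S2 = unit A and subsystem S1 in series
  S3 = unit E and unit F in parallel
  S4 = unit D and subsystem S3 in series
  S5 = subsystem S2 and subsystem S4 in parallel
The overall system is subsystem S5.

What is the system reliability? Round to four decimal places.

R(A) = exp(−0.00248 × 100) = 0.780360
R(B) = exp(−0.000513 × 100) = 0.949994
R(C) = exp(−0.00163 × 100) = 0.849591
R(D) = exp(−0.000101 × 100) = 0.989951
R(E) = exp(−0.00315 × 100) = 0.729789
R(F) = exp(−0.00186 × 100) = 0.830274
Parallel (B and C): 1 − (1 − 0.949994)(1 − 0.849591) = 0.992479
Series (A and [0.992479]): 0.780360 × 0.992479 = 0.774491
Parallel (E and F): 1 − (1 − 0.729789)(1 − 0.830274) = 0.954138
Series (D and [0.954138]): 0.989951 × 0.954138 = 0.944550
Parallel ([0.774491] and [0.944550]): 1 − (1 − 0.774491)(1 − 0.944550) = 0.9875

0.9875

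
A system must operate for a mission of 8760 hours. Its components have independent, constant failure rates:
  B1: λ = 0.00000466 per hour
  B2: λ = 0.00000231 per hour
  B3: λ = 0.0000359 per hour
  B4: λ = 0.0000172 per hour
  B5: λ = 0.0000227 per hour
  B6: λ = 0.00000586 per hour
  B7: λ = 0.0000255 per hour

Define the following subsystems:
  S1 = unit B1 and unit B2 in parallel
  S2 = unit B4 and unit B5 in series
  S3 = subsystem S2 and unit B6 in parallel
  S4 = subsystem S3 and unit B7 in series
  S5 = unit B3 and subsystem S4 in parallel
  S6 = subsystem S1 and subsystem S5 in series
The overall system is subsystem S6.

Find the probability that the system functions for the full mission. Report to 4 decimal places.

R(B1) = exp(−0.00000466 × 8760) = 0.960000
R(B2) = exp(−0.00000231 × 8760) = 0.979968
R(B3) = exp(−0.0000359 × 8760) = 0.730166
R(B4) = exp(−0.0000172 × 8760) = 0.860130
R(B5) = exp(−0.0000227 × 8760) = 0.819671
R(B6) = exp(−0.00000586 × 8760) = 0.949962
R(B7) = exp(−0.0000255 × 8760) = 0.799811
Parallel (B1 and B2): 1 − (1 − 0.960000)(1 − 0.979968) = 0.999199
Series (B4 and B5): 0.860130 × 0.819671 = 0.705024
Parallel ([0.705024] and B6): 1 − (1 − 0.705024)(1 − 0.949962) = 0.985240
Series ([0.985240] and B7): 0.985240 × 0.799811 = 0.788006
Parallel (B3 and [0.788006]): 1 − (1 − 0.730166)(1 − 0.788006) = 0.942797
Series ([0.999199] and [0.942797]): 0.999199 × 0.942797 = 0.9420

0.9420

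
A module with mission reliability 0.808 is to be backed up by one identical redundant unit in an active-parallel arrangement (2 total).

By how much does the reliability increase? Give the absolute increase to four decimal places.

0.1551

R_before = 0.808
R_after = 1 − (1 − 0.808)^2 = 0.9631
ΔR = 0.9631 − 0.808 = 0.1551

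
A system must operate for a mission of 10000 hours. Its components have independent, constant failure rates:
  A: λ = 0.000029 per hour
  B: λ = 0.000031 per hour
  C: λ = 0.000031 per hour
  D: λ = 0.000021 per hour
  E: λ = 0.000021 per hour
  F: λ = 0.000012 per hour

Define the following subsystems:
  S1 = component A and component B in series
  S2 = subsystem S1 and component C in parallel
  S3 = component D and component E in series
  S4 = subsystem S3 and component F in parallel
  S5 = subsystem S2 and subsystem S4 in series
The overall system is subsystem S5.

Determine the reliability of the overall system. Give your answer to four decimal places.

0.8456

R(A) = exp(−0.000029 × 10000) = 0.748264
R(B) = exp(−0.000031 × 10000) = 0.733447
R(C) = exp(−0.000031 × 10000) = 0.733447
R(D) = exp(−0.000021 × 10000) = 0.810584
R(E) = exp(−0.000021 × 10000) = 0.810584
R(F) = exp(−0.000012 × 10000) = 0.886920
Series (A and B): 0.748264 × 0.733447 = 0.548812
Parallel ([0.548812] and C): 1 − (1 − 0.548812)(1 − 0.733447) = 0.879734
Series (D and E): 0.810584 × 0.810584 = 0.657046
Parallel ([0.657046] and F): 1 − (1 − 0.657046)(1 − 0.886920) = 0.961219
Series ([0.879734] and [0.961219]): 0.879734 × 0.961219 = 0.8456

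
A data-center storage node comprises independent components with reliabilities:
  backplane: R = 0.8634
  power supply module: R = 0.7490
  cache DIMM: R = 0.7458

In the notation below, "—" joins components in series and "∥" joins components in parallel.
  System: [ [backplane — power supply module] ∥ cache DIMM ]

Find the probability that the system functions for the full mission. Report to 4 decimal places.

Series (backplane and power supply module): 0.863400 × 0.749000 = 0.646687
Parallel ([0.646687] and cache DIMM): 1 − (1 − 0.646687)(1 − 0.745800) = 0.9102

0.9102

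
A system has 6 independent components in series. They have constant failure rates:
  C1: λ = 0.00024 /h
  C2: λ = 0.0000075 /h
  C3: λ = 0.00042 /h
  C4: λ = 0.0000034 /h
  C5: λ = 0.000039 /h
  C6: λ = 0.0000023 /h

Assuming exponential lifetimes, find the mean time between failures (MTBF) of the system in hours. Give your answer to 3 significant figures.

1400

Series of exponential components: λ_sys = Σ λ_i
λ_sys = 0.00024 + 0.0000075 + 0.00042 + 0.0000034 + 0.000039 + 0.0000023 = 7.1220e-04 /h
MTBF = 1 / λ_sys = 1400 h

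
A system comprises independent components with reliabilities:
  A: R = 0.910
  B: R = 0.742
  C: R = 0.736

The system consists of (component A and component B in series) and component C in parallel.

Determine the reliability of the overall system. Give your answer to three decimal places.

0.914

Series (A and B): 0.91000 × 0.74200 = 0.67522
Parallel ([0.67522] and C): 1 − (1 − 0.67522)(1 − 0.73600) = 0.914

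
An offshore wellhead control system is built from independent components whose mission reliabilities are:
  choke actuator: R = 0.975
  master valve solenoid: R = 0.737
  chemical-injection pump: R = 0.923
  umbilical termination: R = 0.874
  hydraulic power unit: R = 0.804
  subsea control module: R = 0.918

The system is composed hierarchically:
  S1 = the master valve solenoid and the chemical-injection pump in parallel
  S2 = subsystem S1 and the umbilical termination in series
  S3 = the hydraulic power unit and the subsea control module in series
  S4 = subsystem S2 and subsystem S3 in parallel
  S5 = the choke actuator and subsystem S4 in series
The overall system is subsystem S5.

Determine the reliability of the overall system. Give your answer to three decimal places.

0.938

Parallel (master valve solenoid and chemical-injection pump): 1 − (1 − 0.73700)(1 − 0.92300) = 0.97975
Series ([0.97975] and umbilical termination): 0.97975 × 0.87400 = 0.85630
Series (hydraulic power unit and subsea control module): 0.80400 × 0.91800 = 0.73807
Parallel ([0.85630] and [0.73807]): 1 − (1 − 0.85630)(1 − 0.73807) = 0.96236
Series (choke actuator and [0.96236]): 0.97500 × 0.96236 = 0.938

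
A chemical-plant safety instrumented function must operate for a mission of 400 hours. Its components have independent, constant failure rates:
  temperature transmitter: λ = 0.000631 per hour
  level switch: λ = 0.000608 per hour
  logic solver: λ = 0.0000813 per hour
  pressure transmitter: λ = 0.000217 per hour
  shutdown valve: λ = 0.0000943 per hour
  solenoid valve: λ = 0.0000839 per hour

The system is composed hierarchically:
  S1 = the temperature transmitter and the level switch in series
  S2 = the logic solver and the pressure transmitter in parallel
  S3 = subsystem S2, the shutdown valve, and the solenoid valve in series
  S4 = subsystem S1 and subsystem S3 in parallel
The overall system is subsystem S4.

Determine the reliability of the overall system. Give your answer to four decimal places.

0.9721

R(temperature transmitter) = exp(−0.000631 × 400) = 0.776934
R(level switch) = exp(−0.000608 × 400) = 0.784115
R(logic solver) = exp(−0.0000813 × 400) = 0.968003
R(pressure transmitter) = exp(−0.000217 × 400) = 0.916860
R(shutdown valve) = exp(−0.0000943 × 400) = 0.962983
R(solenoid valve) = exp(−0.0000839 × 400) = 0.966997
Series (temperature transmitter and level switch): 0.776934 × 0.784115 = 0.609206
Parallel (logic solver and pressure transmitter): 1 − (1 − 0.968003)(1 − 0.916860) = 0.997340
Series ([0.997340], shutdown valve, and solenoid valve): 0.997340 × 0.962983 × 0.966997 = 0.928725
Parallel ([0.609206] and [0.928725]): 1 − (1 − 0.609206)(1 − 0.928725) = 0.9721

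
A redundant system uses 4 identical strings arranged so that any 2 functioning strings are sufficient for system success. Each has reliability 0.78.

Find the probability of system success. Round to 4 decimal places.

0.9644

R = Σ_{i=2}^{4} C(4,i) p^i (1−p)^{4−i} with p = 0.78
C(4,2)·0.78^2·0.22^2 = 0.176679
C(4,3)·0.78^3·0.22^1 = 0.417606
C(4,4)·0.78^4·0.22^0 = 0.370151
Sum = 0.9644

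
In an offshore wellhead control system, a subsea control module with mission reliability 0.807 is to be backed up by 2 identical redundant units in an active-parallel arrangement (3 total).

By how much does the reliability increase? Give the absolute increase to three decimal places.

R_before = 0.807
R_after = 1 − (1 − 0.807)^3 = 0.993
ΔR = 0.993 − 0.807 = 0.186

0.186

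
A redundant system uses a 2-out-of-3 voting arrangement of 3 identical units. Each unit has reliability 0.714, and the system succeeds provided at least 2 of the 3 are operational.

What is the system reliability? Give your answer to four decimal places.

R = Σ_{i=2}^{3} C(3,i) p^i (1−p)^{3−i} with p = 0.714
C(3,2)·0.714^2·0.286^1 = 0.437405
C(3,3)·0.714^3·0.286^0 = 0.363994
Sum = 0.8014

0.8014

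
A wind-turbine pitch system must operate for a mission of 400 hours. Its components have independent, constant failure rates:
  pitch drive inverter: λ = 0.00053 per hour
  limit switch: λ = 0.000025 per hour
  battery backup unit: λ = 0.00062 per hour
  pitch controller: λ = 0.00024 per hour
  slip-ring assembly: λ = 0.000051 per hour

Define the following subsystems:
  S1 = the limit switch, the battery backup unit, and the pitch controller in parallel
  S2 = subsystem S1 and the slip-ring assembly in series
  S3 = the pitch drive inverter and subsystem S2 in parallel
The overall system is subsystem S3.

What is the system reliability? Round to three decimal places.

R(pitch drive inverter) = exp(−0.00053 × 400) = 0.80896
R(limit switch) = exp(−0.000025 × 400) = 0.99005
R(battery backup unit) = exp(−0.00062 × 400) = 0.78036
R(pitch controller) = exp(−0.00024 × 400) = 0.90846
R(slip-ring assembly) = exp(−0.000051 × 400) = 0.97981
Parallel (limit switch, battery backup unit, and pitch controller): 1 − (1 − 0.99005)(1 − 0.78036)(1 − 0.90846) = 0.99980
Series ([0.99980] and slip-ring assembly): 0.99980 × 0.97981 = 0.97961
Parallel (pitch drive inverter and [0.97961]): 1 − (1 − 0.80896)(1 − 0.97961) = 0.996

0.996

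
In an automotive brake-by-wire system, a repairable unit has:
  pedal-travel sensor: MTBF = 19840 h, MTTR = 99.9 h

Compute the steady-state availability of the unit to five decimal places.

0.99499

A(pedal-travel sensor) = MTBF/(MTBF+MTTR) = 19840/(19840+99.9) = 0.99499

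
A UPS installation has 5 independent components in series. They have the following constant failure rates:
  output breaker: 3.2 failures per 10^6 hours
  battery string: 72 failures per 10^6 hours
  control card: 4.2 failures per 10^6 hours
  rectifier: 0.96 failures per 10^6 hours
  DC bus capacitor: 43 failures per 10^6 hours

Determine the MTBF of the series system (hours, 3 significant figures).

Series of exponential components: λ_sys = Σ λ_i
λ_sys = 0.0000032 + 0.000072 + 0.0000042 + 0.00000096 + 0.000043 = 1.2336e-04 /h
MTBF = 1 / λ_sys = 8110 h

8110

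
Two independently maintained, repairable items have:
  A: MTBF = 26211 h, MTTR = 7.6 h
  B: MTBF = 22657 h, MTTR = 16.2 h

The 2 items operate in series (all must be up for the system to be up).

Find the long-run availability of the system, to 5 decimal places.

A(A) = MTBF/(MTBF+MTTR) = 26211/(26211+7.6) = 0.999710
A(B) = MTBF/(MTBF+MTTR) = 22657/(22657+16.2) = 0.999286
Series availability: 0.999710 × 0.999286 = 0.99900

0.99900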